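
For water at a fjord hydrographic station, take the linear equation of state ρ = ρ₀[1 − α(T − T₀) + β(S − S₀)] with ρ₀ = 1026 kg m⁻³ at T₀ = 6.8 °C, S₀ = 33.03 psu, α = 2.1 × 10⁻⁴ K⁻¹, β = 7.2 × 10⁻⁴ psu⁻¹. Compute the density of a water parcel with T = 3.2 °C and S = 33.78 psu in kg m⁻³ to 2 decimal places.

T − T₀ = -3.6 K, S − S₀ = +0.75 psu.
Bracket = 1 − α·(-3.6) + β·(+0.75) = 1 + (1.296 × 10⁻³) = 1.0012960.
ρ = 1026 × 1.0012960 = 1027.33 kg m⁻³.

1027.33 kg m⁻³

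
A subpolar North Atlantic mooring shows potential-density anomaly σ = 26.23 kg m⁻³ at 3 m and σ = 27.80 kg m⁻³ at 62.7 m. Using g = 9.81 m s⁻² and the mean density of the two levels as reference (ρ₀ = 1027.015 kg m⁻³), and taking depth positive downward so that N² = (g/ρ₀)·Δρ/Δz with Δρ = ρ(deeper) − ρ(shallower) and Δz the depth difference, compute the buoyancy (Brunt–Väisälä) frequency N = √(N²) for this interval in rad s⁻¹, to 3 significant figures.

0.0158 rad s⁻¹

Δρ = 1027.80 − 1026.23 = 1.57 kg m⁻³ over Δz = 62.7 − 3 = 59.7 m.
N² = (9.81/1027.015) × (1.57/59.7) = 2.5120 × 10⁻⁴ s⁻².
N = √(2.5120 × 10⁻⁴) = 0.015849 rad s⁻¹ ≈ 0.0158 rad s⁻¹.
N² > 0, so the interval is statically stable.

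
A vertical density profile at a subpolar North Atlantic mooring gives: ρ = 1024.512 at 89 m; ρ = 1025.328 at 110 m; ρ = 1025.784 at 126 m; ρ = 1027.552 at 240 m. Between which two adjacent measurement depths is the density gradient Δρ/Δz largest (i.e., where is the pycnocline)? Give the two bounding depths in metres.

89–110 m

Compute the density gradient over each adjacent pair:
  89–110 m: Δρ/Δz = 0.816/21 = 0.039 kg m⁻⁴
  110–126 m: Δρ/Δz = 0.456/16 = 0.029 kg m⁻⁴
  126–240 m: Δρ/Δz = 1.768/114 = 0.016 kg m⁻⁴
The largest gradient is in the 89–110 m interval — the pycnocline.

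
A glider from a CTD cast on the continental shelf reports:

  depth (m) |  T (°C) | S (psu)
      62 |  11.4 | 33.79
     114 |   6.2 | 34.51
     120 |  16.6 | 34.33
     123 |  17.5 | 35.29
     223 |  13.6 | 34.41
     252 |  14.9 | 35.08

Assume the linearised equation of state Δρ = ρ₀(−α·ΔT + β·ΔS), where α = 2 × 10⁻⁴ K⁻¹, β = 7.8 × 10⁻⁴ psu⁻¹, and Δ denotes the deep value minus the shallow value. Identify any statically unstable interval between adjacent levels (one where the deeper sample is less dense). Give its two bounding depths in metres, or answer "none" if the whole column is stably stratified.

Evaluate Δρ/ρ₀ = −αΔT + βΔS across each adjacent pair:
  62–114 m: −αΔT+βΔS = −(2 × 10⁻⁴)(-5.2)+(7.8 × 10⁻⁴)(+0.72) = 1.6 × 10⁻³ → stable
  114–120 m: −αΔT+βΔS = −(2 × 10⁻⁴)(+10.4)+(7.8 × 10⁻⁴)(-0.18) = -2.2 × 10⁻³ → UNSTABLE
  120–123 m: −αΔT+βΔS = −(2 × 10⁻⁴)(+0.9)+(7.8 × 10⁻⁴)(+0.96) = 5.7 × 10⁻⁴ → stable
  123–223 m: −αΔT+βΔS = −(2 × 10⁻⁴)(-3.9)+(7.8 × 10⁻⁴)(-0.88) = 9.4 × 10⁻⁵ → stable
  223–252 m: −αΔT+βΔS = −(2 × 10⁻⁴)(+1.3)+(7.8 × 10⁻⁴)(+0.67) = 2.6 × 10⁻⁴ → stable
The 114–120 m interval has Δρ < 0: lighter water underlies denser water.

114–120 m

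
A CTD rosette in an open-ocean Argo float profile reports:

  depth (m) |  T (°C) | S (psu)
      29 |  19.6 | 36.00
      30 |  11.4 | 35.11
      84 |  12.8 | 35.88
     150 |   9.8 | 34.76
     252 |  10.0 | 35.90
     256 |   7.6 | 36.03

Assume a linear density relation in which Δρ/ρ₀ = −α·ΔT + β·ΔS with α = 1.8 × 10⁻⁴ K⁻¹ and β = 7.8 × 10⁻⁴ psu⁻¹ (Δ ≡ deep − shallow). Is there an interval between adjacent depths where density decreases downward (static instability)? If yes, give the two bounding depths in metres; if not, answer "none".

84–150 m

Evaluate Δρ/ρ₀ = −αΔT + βΔS across each adjacent pair:
  29–30 m: −αΔT+βΔS = −(1.8 × 10⁻⁴)(-8.2)+(7.8 × 10⁻⁴)(-0.89) = 7.8 × 10⁻⁴ → stable
  30–84 m: −αΔT+βΔS = −(1.8 × 10⁻⁴)(+1.4)+(7.8 × 10⁻⁴)(+0.77) = 3.5 × 10⁻⁴ → stable
  84–150 m: −αΔT+βΔS = −(1.8 × 10⁻⁴)(-3.0)+(7.8 × 10⁻⁴)(-1.12) = -3.3 × 10⁻⁴ → UNSTABLE
  150–252 m: −αΔT+βΔS = −(1.8 × 10⁻⁴)(+0.2)+(7.8 × 10⁻⁴)(+1.14) = 8.5 × 10⁻⁴ → stable
  252–256 m: −αΔT+βΔS = −(1.8 × 10⁻⁴)(-2.4)+(7.8 × 10⁻⁴)(+0.13) = 5.3 × 10⁻⁴ → stable
The 84–150 m interval has Δρ < 0: lighter water underlies denser water.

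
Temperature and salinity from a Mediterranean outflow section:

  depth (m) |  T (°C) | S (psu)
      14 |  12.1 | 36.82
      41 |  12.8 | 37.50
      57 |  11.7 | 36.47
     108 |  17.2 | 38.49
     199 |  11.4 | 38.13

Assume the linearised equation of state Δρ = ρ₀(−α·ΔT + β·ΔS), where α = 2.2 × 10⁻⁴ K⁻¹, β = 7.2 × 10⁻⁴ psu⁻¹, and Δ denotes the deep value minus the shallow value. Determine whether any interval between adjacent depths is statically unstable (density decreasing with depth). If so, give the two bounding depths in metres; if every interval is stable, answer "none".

Evaluate Δρ/ρ₀ = −αΔT + βΔS across each adjacent pair:
  14–41 m: −αΔT+βΔS = −(2.2 × 10⁻⁴)(+0.7)+(7.2 × 10⁻⁴)(+0.68) = 3.4 × 10⁻⁴ → stable
  41–57 m: −αΔT+βΔS = −(2.2 × 10⁻⁴)(-1.1)+(7.2 × 10⁻⁴)(-1.03) = -5.0 × 10⁻⁴ → UNSTABLE
  57–108 m: −αΔT+βΔS = −(2.2 × 10⁻⁴)(+5.5)+(7.2 × 10⁻⁴)(+2.02) = 2.4 × 10⁻⁴ → stable
  108–199 m: −αΔT+βΔS = −(2.2 × 10⁻⁴)(-5.8)+(7.2 × 10⁻⁴)(-0.36) = 1.0 × 10⁻³ → stable
The 41–57 m interval has Δρ < 0: lighter water underlies denser water.

41–57 m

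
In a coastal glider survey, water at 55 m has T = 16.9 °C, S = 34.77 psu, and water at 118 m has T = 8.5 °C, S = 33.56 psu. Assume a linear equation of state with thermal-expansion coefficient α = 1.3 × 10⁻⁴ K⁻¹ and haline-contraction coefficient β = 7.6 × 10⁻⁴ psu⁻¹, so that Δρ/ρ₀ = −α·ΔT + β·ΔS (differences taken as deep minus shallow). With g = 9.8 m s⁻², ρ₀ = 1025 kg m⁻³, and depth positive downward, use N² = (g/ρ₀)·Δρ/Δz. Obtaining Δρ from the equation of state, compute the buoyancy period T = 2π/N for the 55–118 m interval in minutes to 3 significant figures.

20.2 min

ΔT = -8.4 K, ΔS = -1.21 psu (deep − shallow).
Δρ/ρ₀ = −αΔT + βΔS = 1.092 × 10⁻³ − 9.196 × 10⁻⁴ = 1.724 × 10⁻⁴, so Δρ ≈ 0.1767 kg m⁻³.
N² = (g/ρ₀)·Δρ/Δz = g·(Δρ/ρ₀)/Δz = 9.8 × 1.724 × 10⁻⁴ / 63 = 2.6818 × 10⁻⁵ s⁻².
N = √(2.6818 × 10⁻⁵) = 5.1786 × 10⁻³ rad s⁻¹ → T = 2π/N = 1.2133 × 10³ s = 20.222 min ≈ 20.2 min.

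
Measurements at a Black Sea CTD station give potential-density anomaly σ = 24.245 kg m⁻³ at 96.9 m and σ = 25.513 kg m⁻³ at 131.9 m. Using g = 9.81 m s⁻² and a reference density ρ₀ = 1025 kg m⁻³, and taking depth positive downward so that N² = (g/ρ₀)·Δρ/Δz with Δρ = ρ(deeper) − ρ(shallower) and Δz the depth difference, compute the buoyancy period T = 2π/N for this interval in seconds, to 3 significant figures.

337 s

Δρ = 1025.513 − 1024.245 = 1.268 kg m⁻³ over Δz = 131.9 − 96.9 = 35 m.
N² = (9.81/1025) × (1.268/35) = 3.4673 × 10⁻⁴ s⁻².
N = √(3.4673 × 10⁻⁴) = 0.018621 rad s⁻¹, so T = 2π/N = 337.42 s ≈ 337 s.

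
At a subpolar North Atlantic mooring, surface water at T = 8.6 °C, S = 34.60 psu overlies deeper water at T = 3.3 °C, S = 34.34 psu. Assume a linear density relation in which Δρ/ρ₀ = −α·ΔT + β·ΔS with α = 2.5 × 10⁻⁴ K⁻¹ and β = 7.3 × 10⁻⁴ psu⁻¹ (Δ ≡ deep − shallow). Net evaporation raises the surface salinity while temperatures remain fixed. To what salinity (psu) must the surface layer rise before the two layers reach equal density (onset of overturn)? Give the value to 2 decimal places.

Neutral buoyancy requires −α(T_deep − T_surf) + β(S_deep − S_surf′) = 0.
S_surf′ = S_deep − (α/β)·ΔT = 34.34 − (2.5 × 10⁻⁴/7.3 × 10⁻⁴)·(-5.3) = 36.1551 psu.
Increase required: 36.1551 − 34.60 = 1.5551 psu.

36.16 psu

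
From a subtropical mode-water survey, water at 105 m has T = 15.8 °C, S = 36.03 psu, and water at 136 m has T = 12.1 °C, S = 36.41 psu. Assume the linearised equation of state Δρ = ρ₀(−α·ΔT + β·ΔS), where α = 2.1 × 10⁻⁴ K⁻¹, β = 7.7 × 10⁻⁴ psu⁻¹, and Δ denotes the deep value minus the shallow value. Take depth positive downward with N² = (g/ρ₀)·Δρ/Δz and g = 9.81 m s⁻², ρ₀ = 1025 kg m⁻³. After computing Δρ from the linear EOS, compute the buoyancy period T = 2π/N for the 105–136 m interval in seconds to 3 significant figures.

342 s

ΔT = -3.7 K, ΔS = +0.38 psu (deep − shallow).
Δρ/ρ₀ = −αΔT + βΔS = 7.77 × 10⁻⁴ + 2.926 × 10⁻⁴ = 1.0696 × 10⁻³, so Δρ ≈ 1.096 kg m⁻³.
N² = (g/ρ₀)·Δρ/Δz = g·(Δρ/ρ₀)/Δz = 9.81 × 1.0696 × 10⁻³ / 31 = 3.3848 × 10⁻⁴ s⁻².
N = √(3.3848 × 10⁻⁴) = 0.018398 rad s⁻¹ → T = 2π/N = 341.51 s ≈ 342 s.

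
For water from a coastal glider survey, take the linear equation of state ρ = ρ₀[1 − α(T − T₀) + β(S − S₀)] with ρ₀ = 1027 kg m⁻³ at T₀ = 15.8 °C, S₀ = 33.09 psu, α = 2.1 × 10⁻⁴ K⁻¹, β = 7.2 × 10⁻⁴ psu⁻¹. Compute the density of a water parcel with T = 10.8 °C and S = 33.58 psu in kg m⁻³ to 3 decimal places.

1028.441 kg m⁻³

T − T₀ = -5.0 K, S − S₀ = +0.49 psu.
Bracket = 1 − α·(-5.0) + β·(+0.49) = 1 + (1.4028 × 10⁻³) = 1.0014028.
ρ = 1027 × 1.0014028 = 1028.441 kg m⁻³.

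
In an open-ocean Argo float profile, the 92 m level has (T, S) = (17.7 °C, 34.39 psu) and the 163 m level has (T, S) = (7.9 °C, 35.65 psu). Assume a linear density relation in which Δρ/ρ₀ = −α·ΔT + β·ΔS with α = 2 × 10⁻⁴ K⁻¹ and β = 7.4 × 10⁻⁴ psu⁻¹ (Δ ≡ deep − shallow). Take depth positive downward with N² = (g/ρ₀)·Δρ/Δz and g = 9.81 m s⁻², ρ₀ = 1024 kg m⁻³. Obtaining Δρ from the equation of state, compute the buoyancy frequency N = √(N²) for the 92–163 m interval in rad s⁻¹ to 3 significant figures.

ΔT = -9.8 K, ΔS = +1.26 psu (deep − shallow).
Δρ/ρ₀ = −αΔT + βΔS = 1.96 × 10⁻³ + 9.324 × 10⁻⁴ = 2.8924 × 10⁻³, so Δρ ≈ 2.962 kg m⁻³.
N² = (g/ρ₀)·Δρ/Δz = g·(Δρ/ρ₀)/Δz = 9.81 × 2.8924 × 10⁻³ / 71 = 3.9964 × 10⁻⁴ s⁻².
N = √(3.9964 × 10⁻⁴) = 0.019991 rad s⁻¹ ≈ 0.0200 rad s⁻¹.

0.0200 rad s⁻¹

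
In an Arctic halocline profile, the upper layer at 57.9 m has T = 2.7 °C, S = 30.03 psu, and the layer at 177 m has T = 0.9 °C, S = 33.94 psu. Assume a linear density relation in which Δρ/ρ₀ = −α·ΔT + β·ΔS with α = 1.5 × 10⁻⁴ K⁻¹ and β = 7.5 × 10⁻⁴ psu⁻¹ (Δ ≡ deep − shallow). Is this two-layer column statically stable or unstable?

ΔT = 0.9 − 2.7 = -1.8 K and ΔS = 33.94 − 30.03 = +3.91 psu (deep − shallow).
−αΔT = 2.70 × 10⁻⁴; βΔS = 2.9325 × 10⁻³; sum Δρ/ρ₀ = 3.2025 × 10⁻³.
Δρ/ρ₀ > 0, so Δρ > 0: deeper water is denser → statically stable.

stable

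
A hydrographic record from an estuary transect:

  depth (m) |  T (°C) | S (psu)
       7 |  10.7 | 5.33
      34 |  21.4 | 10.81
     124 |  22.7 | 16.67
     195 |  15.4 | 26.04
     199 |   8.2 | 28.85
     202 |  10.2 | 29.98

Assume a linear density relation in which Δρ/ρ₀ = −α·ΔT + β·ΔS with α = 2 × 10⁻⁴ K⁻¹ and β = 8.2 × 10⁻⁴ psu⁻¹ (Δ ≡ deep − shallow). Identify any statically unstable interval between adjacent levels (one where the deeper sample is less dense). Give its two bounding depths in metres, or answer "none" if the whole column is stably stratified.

Evaluate Δρ/ρ₀ = −αΔT + βΔS across each adjacent pair:
  7–34 m: −αΔT+βΔS = −(2 × 10⁻⁴)(+10.7)+(8.2 × 10⁻⁴)(+5.48) = 2.4 × 10⁻³ → stable
  34–124 m: −αΔT+βΔS = −(2 × 10⁻⁴)(+1.3)+(8.2 × 10⁻⁴)(+5.86) = 4.5 × 10⁻³ → stable
  124–195 m: −αΔT+βΔS = −(2 × 10⁻⁴)(-7.3)+(8.2 × 10⁻⁴)(+9.37) = 9.1 × 10⁻³ → stable
  195–199 m: −αΔT+βΔS = −(2 × 10⁻⁴)(-7.2)+(8.2 × 10⁻⁴)(+2.81) = 3.7 × 10⁻³ → stable
  199–202 m: −αΔT+βΔS = −(2 × 10⁻⁴)(+2.0)+(8.2 × 10⁻⁴)(+1.13) = 5.3 × 10⁻⁴ → stable
Every interval has Δρ > 0: the column is stably stratified throughout.

none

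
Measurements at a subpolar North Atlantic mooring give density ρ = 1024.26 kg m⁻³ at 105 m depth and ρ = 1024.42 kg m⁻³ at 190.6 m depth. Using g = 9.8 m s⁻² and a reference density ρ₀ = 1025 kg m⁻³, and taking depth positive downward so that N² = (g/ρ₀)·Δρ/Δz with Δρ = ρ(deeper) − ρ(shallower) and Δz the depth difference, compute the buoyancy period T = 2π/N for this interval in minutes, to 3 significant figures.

24.8 min

Δρ = 1024.42 − 1024.26 = 0.16 kg m⁻³ over Δz = 190.6 − 105 = 85.6 m.
N² = (9.8/1025) × (0.16/85.6) = 1.7871 × 10⁻⁵ s⁻².
N = √(1.7871 × 10⁻⁵) = 4.2274 × 10⁻³ rad s⁻¹, so T = 2π/N = 1.4863 × 10³ s = 24.772 min ≈ 24.8 min.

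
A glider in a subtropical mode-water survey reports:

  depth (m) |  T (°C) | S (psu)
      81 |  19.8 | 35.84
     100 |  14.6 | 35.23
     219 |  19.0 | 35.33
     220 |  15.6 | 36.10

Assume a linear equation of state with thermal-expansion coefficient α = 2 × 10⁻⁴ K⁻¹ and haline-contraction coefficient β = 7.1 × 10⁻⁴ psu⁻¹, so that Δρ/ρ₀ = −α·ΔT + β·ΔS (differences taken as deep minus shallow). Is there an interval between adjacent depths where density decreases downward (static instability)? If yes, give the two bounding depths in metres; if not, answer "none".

Evaluate Δρ/ρ₀ = −αΔT + βΔS across each adjacent pair:
  81–100 m: −αΔT+βΔS = −(2 × 10⁻⁴)(-5.2)+(7.1 × 10⁻⁴)(-0.61) = 6.1 × 10⁻⁴ → stable
  100–219 m: −αΔT+βΔS = −(2 × 10⁻⁴)(+4.4)+(7.1 × 10⁻⁴)(+0.10) = -8.1 × 10⁻⁴ → UNSTABLE
  219–220 m: −αΔT+βΔS = −(2 × 10⁻⁴)(-3.4)+(7.1 × 10⁻⁴)(+0.77) = 1.2 × 10⁻³ → stable
The 100–219 m interval has Δρ < 0: lighter water underlies denser water.

100–219 m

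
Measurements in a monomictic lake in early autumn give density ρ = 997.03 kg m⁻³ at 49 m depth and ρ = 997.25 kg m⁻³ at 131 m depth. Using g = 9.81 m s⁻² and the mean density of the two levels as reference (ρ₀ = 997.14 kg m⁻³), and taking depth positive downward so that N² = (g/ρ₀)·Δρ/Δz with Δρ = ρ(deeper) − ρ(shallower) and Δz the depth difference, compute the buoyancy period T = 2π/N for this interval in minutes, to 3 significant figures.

20.4 min

Δρ = 997.25 − 997.03 = 0.22 kg m⁻³ over Δz = 131 − 49 = 82 m.
N² = (9.81/997.14) × (0.22/82) = 2.6395 × 10⁻⁵ s⁻².
N = √(2.6395 × 10⁻⁵) = 5.1376 × 10⁻³ rad s⁻¹, so T = 2π/N = 1.2230 × 10³ s = 20.383 min ≈ 20.4 min.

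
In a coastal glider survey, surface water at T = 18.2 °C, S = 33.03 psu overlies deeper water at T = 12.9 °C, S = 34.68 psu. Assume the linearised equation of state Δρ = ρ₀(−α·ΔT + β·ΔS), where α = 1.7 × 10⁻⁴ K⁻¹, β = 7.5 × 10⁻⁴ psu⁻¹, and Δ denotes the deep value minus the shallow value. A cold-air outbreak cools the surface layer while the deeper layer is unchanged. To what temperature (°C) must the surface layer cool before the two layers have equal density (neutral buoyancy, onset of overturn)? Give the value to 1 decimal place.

5.6 °C

Neutral buoyancy requires Δρ = 0, i.e. −α(T_deep − T_surf′) + β(S_deep − S_surf) = 0.
T_surf′ = T_deep − (β/α)·ΔS = 12.9 − (7.5 × 10⁻⁴/1.7 × 10⁻⁴)·(+1.65) = 5.621 °C.
Cooling required: 18.2 − (5.621) = 12.579 °C.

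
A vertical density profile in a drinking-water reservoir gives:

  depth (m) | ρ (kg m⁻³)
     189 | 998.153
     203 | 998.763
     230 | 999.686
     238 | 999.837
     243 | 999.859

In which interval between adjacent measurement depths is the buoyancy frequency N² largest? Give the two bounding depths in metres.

Compute the density gradient over each adjacent pair:
  189–203 m: Δρ/Δz = 0.610/14 = 0.044 kg m⁻⁴
  203–230 m: Δρ/Δz = 0.923/27 = 0.034 kg m⁻⁴
  230–238 m: Δρ/Δz = 0.151/8 = 0.019 kg m⁻⁴
  238–243 m: Δρ/Δz = 0.022/5 = 4.4 × 10⁻³ kg m⁻⁴
The largest gradient is in the 189–203 m interval — the pycnocline.

189–203 m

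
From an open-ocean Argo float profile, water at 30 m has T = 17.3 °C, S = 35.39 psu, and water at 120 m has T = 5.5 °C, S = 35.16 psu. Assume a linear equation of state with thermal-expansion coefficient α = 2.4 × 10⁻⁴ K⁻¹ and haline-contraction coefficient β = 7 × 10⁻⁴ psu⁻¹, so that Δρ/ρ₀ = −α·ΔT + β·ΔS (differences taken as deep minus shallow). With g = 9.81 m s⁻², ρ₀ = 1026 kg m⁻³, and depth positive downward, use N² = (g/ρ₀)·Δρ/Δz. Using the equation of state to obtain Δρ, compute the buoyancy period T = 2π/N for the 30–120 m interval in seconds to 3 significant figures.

368 s

ΔT = -11.8 K, ΔS = -0.23 psu (deep − shallow).
Δρ/ρ₀ = −αΔT + βΔS = 2.832 × 10⁻³ − 1.61 × 10⁻⁴ = 2.671 × 10⁻³, so Δρ ≈ 2.740 kg m⁻³.
N² = (g/ρ₀)·Δρ/Δz = g·(Δρ/ρ₀)/Δz = 9.81 × 2.671 × 10⁻³ / 90 = 2.9114 × 10⁻⁴ s⁻².
N = √(2.9114 × 10⁻⁴) = 0.017063 rad s⁻¹ → T = 2π/N = 368.23 s ≈ 368 s.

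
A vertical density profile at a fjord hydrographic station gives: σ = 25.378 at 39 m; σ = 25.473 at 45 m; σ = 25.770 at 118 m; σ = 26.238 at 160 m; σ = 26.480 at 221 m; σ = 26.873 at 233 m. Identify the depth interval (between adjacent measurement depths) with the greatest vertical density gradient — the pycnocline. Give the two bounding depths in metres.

Compute the density gradient over each adjacent pair:
  39–45 m: Δρ/Δz = 0.095/6 = 0.016 kg m⁻⁴
  45–118 m: Δρ/Δz = 0.297/73 = 4.1 × 10⁻³ kg m⁻⁴
  118–160 m: Δρ/Δz = 0.468/42 = 0.011 kg m⁻⁴
  160–221 m: Δρ/Δz = 0.242/61 = 4.0 × 10⁻³ kg m⁻⁴
  221–233 m: Δρ/Δz = 0.393/12 = 0.033 kg m⁻⁴
The largest gradient is in the 221–233 m interval — the pycnocline.

221–233 m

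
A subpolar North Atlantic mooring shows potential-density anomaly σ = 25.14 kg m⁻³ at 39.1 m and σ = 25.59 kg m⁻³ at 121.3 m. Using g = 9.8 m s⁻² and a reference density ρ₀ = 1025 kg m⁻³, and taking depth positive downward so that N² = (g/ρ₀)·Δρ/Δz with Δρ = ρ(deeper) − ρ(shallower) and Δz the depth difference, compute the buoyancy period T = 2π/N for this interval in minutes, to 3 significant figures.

Δρ = 1025.59 − 1025.14 = 0.45 kg m⁻³ over Δz = 121.3 − 39.1 = 82.2 m.
N² = (9.8/1025) × (0.45/82.2) = 5.2341 × 10⁻⁵ s⁻².
N = √(5.2341 × 10⁻⁵) = 7.2347 × 10⁻³ rad s⁻¹, so T = 2π/N = 868.48 s = 14.475 min ≈ 14.5 min.
Since Δρ > 0 the layer is stably stratified.

14.5 min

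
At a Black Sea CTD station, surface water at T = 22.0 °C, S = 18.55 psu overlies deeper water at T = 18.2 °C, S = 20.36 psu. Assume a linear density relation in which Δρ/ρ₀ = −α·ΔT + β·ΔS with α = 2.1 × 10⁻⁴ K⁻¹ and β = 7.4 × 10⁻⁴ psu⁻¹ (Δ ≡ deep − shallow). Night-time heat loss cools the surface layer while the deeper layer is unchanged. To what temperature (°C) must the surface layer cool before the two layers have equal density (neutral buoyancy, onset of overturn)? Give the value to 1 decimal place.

Neutral buoyancy requires Δρ = 0, i.e. −α(T_deep − T_surf′) + β(S_deep − S_surf) = 0.
T_surf′ = T_deep − (β/α)·ΔS = 18.2 − (7.4 × 10⁻⁴/2.1 × 10⁻⁴)·(+1.81) = 11.822 °C.
Cooling required: 22.0 − (11.822) = 10.178 °C.

11.8 °C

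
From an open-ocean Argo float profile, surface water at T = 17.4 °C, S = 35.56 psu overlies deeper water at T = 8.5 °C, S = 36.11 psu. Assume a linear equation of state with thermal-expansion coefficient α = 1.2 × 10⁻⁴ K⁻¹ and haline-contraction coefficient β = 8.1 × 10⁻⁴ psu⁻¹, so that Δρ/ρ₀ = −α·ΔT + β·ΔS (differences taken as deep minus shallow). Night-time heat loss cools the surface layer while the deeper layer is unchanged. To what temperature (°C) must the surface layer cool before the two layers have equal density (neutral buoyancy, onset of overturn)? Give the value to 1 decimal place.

Neutral buoyancy requires Δρ = 0, i.e. −α(T_deep − T_surf′) + β(S_deep − S_surf) = 0.
T_surf′ = T_deep − (β/α)·ΔS = 8.5 − (8.1 × 10⁻⁴/1.2 × 10⁻⁴)·(+0.55) = 4.787 °C.
Cooling required: 17.4 − (4.787) = 12.613 °C.

4.8 °C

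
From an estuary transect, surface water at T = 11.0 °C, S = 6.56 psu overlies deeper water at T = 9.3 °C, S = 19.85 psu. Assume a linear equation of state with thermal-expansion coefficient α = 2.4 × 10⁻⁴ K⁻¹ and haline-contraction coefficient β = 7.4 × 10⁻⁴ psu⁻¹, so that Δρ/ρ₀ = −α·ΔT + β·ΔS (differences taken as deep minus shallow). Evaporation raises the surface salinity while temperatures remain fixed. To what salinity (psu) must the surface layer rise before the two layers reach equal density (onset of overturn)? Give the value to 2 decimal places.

Neutral buoyancy requires −α(T_deep − T_surf) + β(S_deep − S_surf′) = 0.
S_surf′ = S_deep − (α/β)·ΔT = 19.85 − (2.4 × 10⁻⁴/7.4 × 10⁻⁴)·(-1.7) = 20.4014 psu.
Increase required: 20.4014 − 6.56 = 13.8414 psu.

20.40 psu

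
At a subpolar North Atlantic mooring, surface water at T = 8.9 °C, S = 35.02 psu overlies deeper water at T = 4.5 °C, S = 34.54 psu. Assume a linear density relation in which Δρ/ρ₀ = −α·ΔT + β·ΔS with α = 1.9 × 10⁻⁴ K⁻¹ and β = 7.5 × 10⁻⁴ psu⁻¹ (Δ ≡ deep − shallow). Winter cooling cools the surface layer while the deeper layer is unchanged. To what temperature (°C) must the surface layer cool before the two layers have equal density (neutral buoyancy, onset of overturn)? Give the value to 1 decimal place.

Neutral buoyancy requires Δρ = 0, i.e. −α(T_deep − T_surf′) + β(S_deep − S_surf) = 0.
T_surf′ = T_deep − (β/α)·ΔS = 4.5 − (7.5 × 10⁻⁴/1.9 × 10⁻⁴)·(-0.48) = 6.395 °C.
Cooling required: 8.9 − (6.395) = 2.505 °C.

6.4 °C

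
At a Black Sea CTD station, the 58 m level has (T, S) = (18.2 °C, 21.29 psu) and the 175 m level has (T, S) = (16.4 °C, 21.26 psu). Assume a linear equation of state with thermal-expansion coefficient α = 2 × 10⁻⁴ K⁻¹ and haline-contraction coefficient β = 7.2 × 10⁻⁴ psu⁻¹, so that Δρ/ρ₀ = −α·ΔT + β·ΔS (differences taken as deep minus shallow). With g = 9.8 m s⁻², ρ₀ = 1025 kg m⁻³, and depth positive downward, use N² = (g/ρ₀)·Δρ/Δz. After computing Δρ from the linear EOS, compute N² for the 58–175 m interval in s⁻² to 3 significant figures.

2.83 × 10⁻⁵ s⁻²

ΔT = -1.8 K, ΔS = -0.03 psu (deep − shallow).
Δρ/ρ₀ = −αΔT + βΔS = 3.60 × 10⁻⁴ − 2.16 × 10⁻⁵ = 3.384 × 10⁻⁴, so Δρ ≈ 0.3469 kg m⁻³.
N² = (g/ρ₀)·Δρ/Δz = g·(Δρ/ρ₀)/Δz = 9.8 × 3.384 × 10⁻⁴ / 117 = 2.8345 × 10⁻⁵ s⁻² ≈ 2.83 × 10⁻⁵ s⁻².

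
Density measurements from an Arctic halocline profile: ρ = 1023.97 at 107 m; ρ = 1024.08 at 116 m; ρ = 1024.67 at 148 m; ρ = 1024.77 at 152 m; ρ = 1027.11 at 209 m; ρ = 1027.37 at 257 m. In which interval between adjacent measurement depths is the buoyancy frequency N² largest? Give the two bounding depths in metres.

Compute the density gradient over each adjacent pair:
  107–116 m: Δρ/Δz = 0.11/9 = 0.012 kg m⁻⁴
  116–148 m: Δρ/Δz = 0.59/32 = 0.018 kg m⁻⁴
  148–152 m: Δρ/Δz = 0.10/4 = 0.025 kg m⁻⁴
  152–209 m: Δρ/Δz = 2.34/57 = 0.041 kg m⁻⁴
  209–257 m: Δρ/Δz = 0.26/48 = 5.4 × 10⁻³ kg m⁻⁴
The largest gradient is in the 152–209 m interval — the pycnocline.

152–209 m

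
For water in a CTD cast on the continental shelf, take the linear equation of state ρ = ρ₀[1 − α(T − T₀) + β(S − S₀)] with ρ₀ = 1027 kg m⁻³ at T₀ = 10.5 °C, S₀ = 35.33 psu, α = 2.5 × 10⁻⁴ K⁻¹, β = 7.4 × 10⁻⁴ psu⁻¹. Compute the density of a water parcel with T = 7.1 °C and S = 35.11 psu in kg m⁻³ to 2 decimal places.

1027.71 kg m⁻³

T − T₀ = -3.4 K, S − S₀ = -0.22 psu.
Bracket = 1 − α·(-3.4) + β·(-0.22) = 1 + (6.872 × 10⁻⁴) = 1.0006872.
ρ = 1027 × 1.0006872 = 1027.71 kg m⁻³.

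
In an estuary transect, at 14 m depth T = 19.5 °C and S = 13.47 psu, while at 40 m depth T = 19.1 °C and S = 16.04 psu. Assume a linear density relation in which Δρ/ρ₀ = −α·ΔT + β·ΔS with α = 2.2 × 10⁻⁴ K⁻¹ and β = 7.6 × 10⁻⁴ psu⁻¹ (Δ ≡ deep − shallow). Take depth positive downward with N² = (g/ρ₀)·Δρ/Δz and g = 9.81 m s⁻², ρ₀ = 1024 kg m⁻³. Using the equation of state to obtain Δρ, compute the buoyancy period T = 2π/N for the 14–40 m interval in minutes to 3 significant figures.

3.77 min

ΔT = -0.4 K, ΔS = +2.57 psu (deep − shallow).
Δρ/ρ₀ = −αΔT + βΔS = 8.80 × 10⁻⁵ + 1.9532 × 10⁻³ = 2.0412 × 10⁻³, so Δρ ≈ 2.090 kg m⁻³.
N² = (g/ρ₀)·Δρ/Δz = g·(Δρ/ρ₀)/Δz = 9.81 × 2.0412 × 10⁻³ / 26 = 7.7016 × 10⁻⁴ s⁻².
N = √(7.7016 × 10⁻⁴) = 0.027752 rad s⁻¹ → T = 2π/N = 226.40 s = 3.7733 min ≈ 3.77 min.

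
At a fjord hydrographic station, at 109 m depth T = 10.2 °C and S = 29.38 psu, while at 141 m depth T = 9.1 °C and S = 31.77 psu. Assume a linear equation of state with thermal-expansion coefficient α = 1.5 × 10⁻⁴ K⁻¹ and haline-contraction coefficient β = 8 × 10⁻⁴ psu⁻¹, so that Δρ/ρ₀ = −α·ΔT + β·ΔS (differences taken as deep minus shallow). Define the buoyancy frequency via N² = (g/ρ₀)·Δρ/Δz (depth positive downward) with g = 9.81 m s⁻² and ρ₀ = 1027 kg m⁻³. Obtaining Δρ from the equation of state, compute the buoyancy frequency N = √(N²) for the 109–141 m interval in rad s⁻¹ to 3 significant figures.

ΔT = -1.1 K, ΔS = +2.39 psu (deep − shallow).
Δρ/ρ₀ = −αΔT + βΔS = 1.65 × 10⁻⁴ + 1.912 × 10⁻³ = 2.077 × 10⁻³, so Δρ ≈ 2.133 kg m⁻³.
N² = (g/ρ₀)·Δρ/Δz = g·(Δρ/ρ₀)/Δz = 9.81 × 2.077 × 10⁻³ / 32 = 6.3673 × 10⁻⁴ s⁻².
N = √(6.3673 × 10⁻⁴) = 0.025234 rad s⁻¹ ≈ 0.0252 rad s⁻¹.

0.0252 rad s⁻¹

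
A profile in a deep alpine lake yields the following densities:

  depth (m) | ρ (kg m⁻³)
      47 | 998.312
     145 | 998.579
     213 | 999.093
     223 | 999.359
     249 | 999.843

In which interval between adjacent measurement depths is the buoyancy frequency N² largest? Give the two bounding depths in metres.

Compute the density gradient over each adjacent pair:
  47–145 m: Δρ/Δz = 0.267/98 = 2.7 × 10⁻³ kg m⁻⁴
  145–213 m: Δρ/Δz = 0.514/68 = 7.6 × 10⁻³ kg m⁻⁴
  213–223 m: Δρ/Δz = 0.266/10 = 0.027 kg m⁻⁴
  223–249 m: Δρ/Δz = 0.484/26 = 0.019 kg m⁻⁴
The largest gradient is in the 213–223 m interval — the pycnocline.

213–223 m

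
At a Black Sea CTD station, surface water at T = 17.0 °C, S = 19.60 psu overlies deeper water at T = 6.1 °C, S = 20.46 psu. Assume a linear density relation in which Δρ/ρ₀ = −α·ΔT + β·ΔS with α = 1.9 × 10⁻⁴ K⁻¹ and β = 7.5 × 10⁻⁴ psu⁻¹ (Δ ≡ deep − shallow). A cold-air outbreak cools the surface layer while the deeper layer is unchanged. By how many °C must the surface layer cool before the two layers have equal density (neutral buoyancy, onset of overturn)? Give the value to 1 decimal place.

Neutral buoyancy requires Δρ = 0, i.e. −α(T_deep − T_surf′) + β(S_deep − S_surf) = 0.
T_surf′ = T_deep − (β/α)·ΔS = 6.1 − (7.5 × 10⁻⁴/1.9 × 10⁻⁴)·(+0.86) = 2.705 °C.
Cooling required: 17.0 − (2.705) = 14.295 °C.

14.3 °C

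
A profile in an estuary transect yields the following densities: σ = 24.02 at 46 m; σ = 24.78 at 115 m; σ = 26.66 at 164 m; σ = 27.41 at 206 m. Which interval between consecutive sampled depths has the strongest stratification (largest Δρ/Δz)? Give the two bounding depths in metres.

Compute the density gradient over each adjacent pair:
  46–115 m: Δρ/Δz = 0.76/69 = 0.011 kg m⁻⁴
  115–164 m: Δρ/Δz = 1.88/49 = 0.038 kg m⁻⁴
  164–206 m: Δρ/Δz = 0.75/42 = 0.018 kg m⁻⁴
The largest gradient is in the 115–164 m interval — the pycnocline.

115–164 m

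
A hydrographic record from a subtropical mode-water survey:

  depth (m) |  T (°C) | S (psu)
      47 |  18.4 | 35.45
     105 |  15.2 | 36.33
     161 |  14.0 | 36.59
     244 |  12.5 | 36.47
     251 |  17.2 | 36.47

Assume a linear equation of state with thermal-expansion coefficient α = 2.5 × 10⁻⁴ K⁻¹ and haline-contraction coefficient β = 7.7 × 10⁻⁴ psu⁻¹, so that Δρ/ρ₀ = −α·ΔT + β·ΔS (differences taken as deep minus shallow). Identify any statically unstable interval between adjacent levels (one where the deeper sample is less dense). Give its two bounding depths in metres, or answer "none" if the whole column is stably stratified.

Evaluate Δρ/ρ₀ = −αΔT + βΔS across each adjacent pair:
  47–105 m: −αΔT+βΔS = −(2.5 × 10⁻⁴)(-3.2)+(7.7 × 10⁻⁴)(+0.88) = 1.5 × 10⁻³ → stable
  105–161 m: −αΔT+βΔS = −(2.5 × 10⁻⁴)(-1.2)+(7.7 × 10⁻⁴)(+0.26) = 5.0 × 10⁻⁴ → stable
  161–244 m: −αΔT+βΔS = −(2.5 × 10⁻⁴)(-1.5)+(7.7 × 10⁻⁴)(-0.12) = 2.8 × 10⁻⁴ → stable
  244–251 m: −αΔT+βΔS = −(2.5 × 10⁻⁴)(+4.7)+(7.7 × 10⁻⁴)(+0.00) = -1.2 × 10⁻³ → UNSTABLE
The 244–251 m interval has Δρ < 0: lighter water underlies denser water.

244–251 m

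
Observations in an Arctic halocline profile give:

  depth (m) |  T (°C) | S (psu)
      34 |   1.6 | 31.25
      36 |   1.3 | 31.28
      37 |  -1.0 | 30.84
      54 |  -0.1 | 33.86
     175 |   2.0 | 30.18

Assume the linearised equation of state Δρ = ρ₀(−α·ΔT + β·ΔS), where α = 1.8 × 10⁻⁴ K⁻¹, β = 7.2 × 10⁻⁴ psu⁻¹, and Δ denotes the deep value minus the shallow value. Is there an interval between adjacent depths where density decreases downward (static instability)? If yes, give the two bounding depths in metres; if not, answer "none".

54–175 m

Evaluate Δρ/ρ₀ = −αΔT + βΔS across each adjacent pair:
  34–36 m: −αΔT+βΔS = −(1.8 × 10⁻⁴)(-0.3)+(7.2 × 10⁻⁴)(+0.03) = 7.6 × 10⁻⁵ → stable
  36–37 m: −αΔT+βΔS = −(1.8 × 10⁻⁴)(-2.3)+(7.2 × 10⁻⁴)(-0.44) = 9.7 × 10⁻⁵ → stable
  37–54 m: −αΔT+βΔS = −(1.8 × 10⁻⁴)(+0.9)+(7.2 × 10⁻⁴)(+3.02) = 2.0 × 10⁻³ → stable
  54–175 m: −αΔT+βΔS = −(1.8 × 10⁻⁴)(+2.1)+(7.2 × 10⁻⁴)(-3.68) = -3.0 × 10⁻³ → UNSTABLE
The 54–175 m interval has Δρ < 0: lighter water underlies denser water.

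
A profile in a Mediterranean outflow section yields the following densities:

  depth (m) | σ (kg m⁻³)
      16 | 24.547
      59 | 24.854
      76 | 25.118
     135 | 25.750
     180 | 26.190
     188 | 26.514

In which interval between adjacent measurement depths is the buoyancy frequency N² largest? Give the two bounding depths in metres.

180–188 m

Compute the density gradient over each adjacent pair:
  16–59 m: Δρ/Δz = 0.307/43 = 7.1 × 10⁻³ kg m⁻⁴
  59–76 m: Δρ/Δz = 0.264/17 = 0.016 kg m⁻⁴
  76–135 m: Δρ/Δz = 0.632/59 = 0.011 kg m⁻⁴
  135–180 m: Δρ/Δz = 0.440/45 = 9.8 × 10⁻³ kg m⁻⁴
  180–188 m: Δρ/Δz = 0.324/8 = 0.041 kg m⁻⁴
The largest gradient is in the 180–188 m interval — the pycnocline.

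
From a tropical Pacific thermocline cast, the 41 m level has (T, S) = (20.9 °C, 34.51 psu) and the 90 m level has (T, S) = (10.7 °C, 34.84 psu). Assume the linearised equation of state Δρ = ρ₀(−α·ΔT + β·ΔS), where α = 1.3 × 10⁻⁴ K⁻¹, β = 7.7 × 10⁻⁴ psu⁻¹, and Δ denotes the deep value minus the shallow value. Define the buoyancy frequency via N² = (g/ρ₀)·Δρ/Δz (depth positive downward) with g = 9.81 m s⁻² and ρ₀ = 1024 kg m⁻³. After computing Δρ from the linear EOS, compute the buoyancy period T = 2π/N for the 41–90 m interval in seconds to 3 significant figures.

353 s

ΔT = -10.2 K, ΔS = +0.33 psu (deep − shallow).
Δρ/ρ₀ = −αΔT + βΔS = 1.326 × 10⁻³ + 2.541 × 10⁻⁴ = 1.5801 × 10⁻³, so Δρ ≈ 1.618 kg m⁻³.
N² = (g/ρ₀)·Δρ/Δz = g·(Δρ/ρ₀)/Δz = 9.81 × 1.5801 × 10⁻³ / 49 = 3.1634 × 10⁻⁴ s⁻².
N = √(3.1634 × 10⁻⁴) = 0.017786 rad s⁻¹ → T = 2π/N = 353.27 s ≈ 353 s.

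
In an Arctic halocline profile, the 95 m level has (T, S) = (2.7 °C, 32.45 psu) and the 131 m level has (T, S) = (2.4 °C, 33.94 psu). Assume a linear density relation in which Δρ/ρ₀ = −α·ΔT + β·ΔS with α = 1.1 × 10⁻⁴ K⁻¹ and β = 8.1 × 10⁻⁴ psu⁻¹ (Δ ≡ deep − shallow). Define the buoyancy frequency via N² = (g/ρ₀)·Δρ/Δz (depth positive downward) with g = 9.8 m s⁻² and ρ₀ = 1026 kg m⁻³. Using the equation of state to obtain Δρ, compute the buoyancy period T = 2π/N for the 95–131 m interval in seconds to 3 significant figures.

ΔT = -0.3 K, ΔS = +1.49 psu (deep − shallow).
Δρ/ρ₀ = −αΔT + βΔS = 3.30 × 10⁻⁵ + 1.2069 × 10⁻³ = 1.2399 × 10⁻³, so Δρ ≈ 1.272 kg m⁻³.
N² = (g/ρ₀)·Δρ/Δz = g·(Δρ/ρ₀)/Δz = 9.8 × 1.2399 × 10⁻³ / 36 = 3.3753 × 10⁻⁴ s⁻².
N = √(3.3753 × 10⁻⁴) = 0.018372 rad s⁻¹ → T = 2π/N = 342.00 s ≈ 342 s.

342 s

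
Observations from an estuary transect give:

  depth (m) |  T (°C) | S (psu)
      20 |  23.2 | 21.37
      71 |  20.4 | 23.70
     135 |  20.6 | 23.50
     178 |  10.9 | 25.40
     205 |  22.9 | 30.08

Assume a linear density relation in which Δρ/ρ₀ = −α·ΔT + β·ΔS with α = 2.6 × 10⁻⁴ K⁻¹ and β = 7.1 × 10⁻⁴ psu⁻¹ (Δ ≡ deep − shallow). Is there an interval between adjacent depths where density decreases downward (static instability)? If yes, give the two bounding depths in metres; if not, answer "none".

Evaluate Δρ/ρ₀ = −αΔT + βΔS across each adjacent pair:
  20–71 m: −αΔT+βΔS = −(2.6 × 10⁻⁴)(-2.8)+(7.1 × 10⁻⁴)(+2.33) = 2.4 × 10⁻³ → stable
  71–135 m: −αΔT+βΔS = −(2.6 × 10⁻⁴)(+0.2)+(7.1 × 10⁻⁴)(-0.20) = -1.9 × 10⁻⁴ → UNSTABLE
  135–178 m: −αΔT+βΔS = −(2.6 × 10⁻⁴)(-9.7)+(7.1 × 10⁻⁴)(+1.90) = 3.9 × 10⁻³ → stable
  178–205 m: −αΔT+βΔS = −(2.6 × 10⁻⁴)(+12.0)+(7.1 × 10⁻⁴)(+4.68) = 2.0 × 10⁻⁴ → stable
The 71–135 m interval has Δρ < 0: lighter water underlies denser water.

71–135 m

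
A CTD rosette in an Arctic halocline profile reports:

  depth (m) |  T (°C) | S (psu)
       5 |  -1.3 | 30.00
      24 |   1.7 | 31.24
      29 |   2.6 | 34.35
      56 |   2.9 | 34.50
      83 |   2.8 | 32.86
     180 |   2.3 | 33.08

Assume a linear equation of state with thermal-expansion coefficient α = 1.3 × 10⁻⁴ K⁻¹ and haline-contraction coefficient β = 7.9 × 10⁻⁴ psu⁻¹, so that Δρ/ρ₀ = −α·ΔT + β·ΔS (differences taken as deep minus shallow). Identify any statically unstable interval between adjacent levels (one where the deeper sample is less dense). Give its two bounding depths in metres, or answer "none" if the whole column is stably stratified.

Evaluate Δρ/ρ₀ = −αΔT + βΔS across each adjacent pair:
  5–24 m: −αΔT+βΔS = −(1.3 × 10⁻⁴)(+3.0)+(7.9 × 10⁻⁴)(+1.24) = 5.9 × 10⁻⁴ → stable
  24–29 m: −αΔT+βΔS = −(1.3 × 10⁻⁴)(+0.9)+(7.9 × 10⁻⁴)(+3.11) = 2.3 × 10⁻³ → stable
  29–56 m: −αΔT+βΔS = −(1.3 × 10⁻⁴)(+0.3)+(7.9 × 10⁻⁴)(+0.15) = 8.0 × 10⁻⁵ → stable
  56–83 m: −αΔT+βΔS = −(1.3 × 10⁻⁴)(-0.1)+(7.9 × 10⁻⁴)(-1.64) = -1.3 × 10⁻³ → UNSTABLE
  83–180 m: −αΔT+βΔS = −(1.3 × 10⁻⁴)(-0.5)+(7.9 × 10⁻⁴)(+0.22) = 2.4 × 10⁻⁴ → stable
The 56–83 m interval has Δρ < 0: lighter water underlies denser water.

56–83 m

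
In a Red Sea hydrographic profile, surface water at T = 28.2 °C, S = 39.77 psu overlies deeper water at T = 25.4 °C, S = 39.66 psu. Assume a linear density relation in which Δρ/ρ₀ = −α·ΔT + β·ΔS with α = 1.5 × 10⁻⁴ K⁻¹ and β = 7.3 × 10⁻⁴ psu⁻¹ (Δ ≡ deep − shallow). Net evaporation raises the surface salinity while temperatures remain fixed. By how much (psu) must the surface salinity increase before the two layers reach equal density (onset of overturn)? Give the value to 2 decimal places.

Neutral buoyancy requires −α(T_deep − T_surf) + β(S_deep − S_surf′) = 0.
S_surf′ = S_deep − (α/β)·ΔT = 39.66 − (1.5 × 10⁻⁴/7.3 × 10⁻⁴)·(-2.8) = 40.2353 psu.
Increase required: 40.2353 − 39.77 = 0.4653 psu.

0.47 psu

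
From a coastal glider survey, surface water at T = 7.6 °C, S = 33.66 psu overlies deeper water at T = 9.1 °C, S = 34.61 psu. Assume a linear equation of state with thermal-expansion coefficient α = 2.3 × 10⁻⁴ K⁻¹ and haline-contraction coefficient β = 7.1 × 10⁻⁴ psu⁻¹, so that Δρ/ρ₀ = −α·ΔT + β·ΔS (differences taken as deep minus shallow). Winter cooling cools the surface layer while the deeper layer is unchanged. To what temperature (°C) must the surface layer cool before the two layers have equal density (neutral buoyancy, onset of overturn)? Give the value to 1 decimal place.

6.2 °C

Neutral buoyancy requires Δρ = 0, i.e. −α(T_deep − T_surf′) + β(S_deep − S_surf) = 0.
T_surf′ = T_deep − (β/α)·ΔS = 9.1 − (7.1 × 10⁻⁴/2.3 × 10⁻⁴)·(+0.95) = 6.167 °C.
Cooling required: 7.6 − (6.167) = 1.433 °C.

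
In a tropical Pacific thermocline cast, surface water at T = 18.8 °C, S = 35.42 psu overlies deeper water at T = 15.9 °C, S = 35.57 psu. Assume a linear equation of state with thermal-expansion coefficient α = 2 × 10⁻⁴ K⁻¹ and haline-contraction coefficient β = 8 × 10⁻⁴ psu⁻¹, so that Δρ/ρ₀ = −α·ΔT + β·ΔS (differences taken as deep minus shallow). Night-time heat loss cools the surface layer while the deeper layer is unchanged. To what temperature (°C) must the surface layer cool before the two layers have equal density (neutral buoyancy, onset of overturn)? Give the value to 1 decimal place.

Neutral buoyancy requires Δρ = 0, i.e. −α(T_deep − T_surf′) + β(S_deep − S_surf) = 0.
T_surf′ = T_deep − (β/α)·ΔS = 15.9 − (8 × 10⁻⁴/2 × 10⁻⁴)·(+0.15) = 15.300 °C.
Cooling required: 18.8 − (15.300) = 3.500 °C.

15.3 °C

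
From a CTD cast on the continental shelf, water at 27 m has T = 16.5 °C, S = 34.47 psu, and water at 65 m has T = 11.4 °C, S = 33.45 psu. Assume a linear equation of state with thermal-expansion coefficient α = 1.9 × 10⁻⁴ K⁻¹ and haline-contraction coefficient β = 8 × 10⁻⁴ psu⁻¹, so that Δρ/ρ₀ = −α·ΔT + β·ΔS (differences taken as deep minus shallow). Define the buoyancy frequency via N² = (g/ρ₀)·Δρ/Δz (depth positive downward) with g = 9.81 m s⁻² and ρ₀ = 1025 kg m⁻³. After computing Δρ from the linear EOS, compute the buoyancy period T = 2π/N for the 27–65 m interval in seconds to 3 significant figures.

ΔT = -5.1 K, ΔS = -1.02 psu (deep − shallow).
Δρ/ρ₀ = −αΔT + βΔS = 9.69 × 10⁻⁴ − 8.16 × 10⁻⁴ = 1.53 × 10⁻⁴, so Δρ ≈ 0.1568 kg m⁻³.
N² = (g/ρ₀)·Δρ/Δz = g·(Δρ/ρ₀)/Δz = 9.81 × 1.53 × 10⁻⁴ / 38 = 3.9498 × 10⁻⁵ s⁻².
N = √(3.9498 × 10⁻⁵) = 6.2847 × 10⁻³ rad s⁻¹ → T = 2π/N = 999.76 s ≈ 1.00 × 10³ s.

1.00 × 10³ s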